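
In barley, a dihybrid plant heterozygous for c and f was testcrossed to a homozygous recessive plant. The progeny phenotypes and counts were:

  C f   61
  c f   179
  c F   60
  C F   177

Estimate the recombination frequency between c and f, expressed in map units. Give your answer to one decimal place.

The two most frequent classes, C F (177) and c f (179), are the parental types, so the F1 was C F / c f.
The recombinant classes are C f and c F: 61 + 60 = 121.
Recombination frequency = 121/477 = 0.2537 ≈ 25.4%, i.e. 25.4 map units.

25.4 map units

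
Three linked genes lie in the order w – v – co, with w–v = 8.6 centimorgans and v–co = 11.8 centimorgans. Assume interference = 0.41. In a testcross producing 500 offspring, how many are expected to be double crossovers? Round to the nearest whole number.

3

Map distances give recombination frequencies of 0.086 and 0.118 for the two intervals.
With interference 0.41 (so coincidence = 0.59), expected double-crossover frequency = 0.086 × 0.118 × 0.59 = 0.00599.
Expected number = 0.00599 × 500 = 2.99 ≈ 3.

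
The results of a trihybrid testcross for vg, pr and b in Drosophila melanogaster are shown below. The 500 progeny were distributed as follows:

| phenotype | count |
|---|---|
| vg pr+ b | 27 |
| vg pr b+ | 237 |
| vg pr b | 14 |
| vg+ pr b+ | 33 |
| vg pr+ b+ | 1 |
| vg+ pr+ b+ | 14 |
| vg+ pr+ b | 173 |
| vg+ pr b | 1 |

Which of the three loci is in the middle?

The two most frequent reciprocal classes, vg+ pr+ b and vg pr b+, are the parental types, so the F1 was vg+ pr+ b / vg pr b+.
The two rarest classes, vg+ pr b and vg pr+ b+, are the double crossovers. Comparing them with the parentals, only the pr allele has switched, so pr is the middle locus and the order is vg – pr – b.

pr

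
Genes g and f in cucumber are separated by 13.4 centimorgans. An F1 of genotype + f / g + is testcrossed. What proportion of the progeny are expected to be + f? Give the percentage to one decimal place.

A map distance of 13.4 centimorgans corresponds to a recombination frequency of 0.134.
The F1 is + f / g +, so + f is a parental gamete class with expected frequency (1 − r)/2 = 0.866/2 = 0.4330.
That is 0.4330 = 43.3% of the progeny.

43.3%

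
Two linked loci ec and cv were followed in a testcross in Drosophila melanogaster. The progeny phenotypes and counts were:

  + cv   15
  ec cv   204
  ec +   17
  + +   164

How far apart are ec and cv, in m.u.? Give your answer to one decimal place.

The two most frequent classes, + + (164) and ec cv (204), are the parental types, so the F1 was + + / ec cv.
The recombinant classes are + cv and ec +: 15 + 17 = 32.
Recombination frequency = 32/400 = 0.0800 ≈ 8.0%, i.e. 8.0 m.u.

8.0 m.u.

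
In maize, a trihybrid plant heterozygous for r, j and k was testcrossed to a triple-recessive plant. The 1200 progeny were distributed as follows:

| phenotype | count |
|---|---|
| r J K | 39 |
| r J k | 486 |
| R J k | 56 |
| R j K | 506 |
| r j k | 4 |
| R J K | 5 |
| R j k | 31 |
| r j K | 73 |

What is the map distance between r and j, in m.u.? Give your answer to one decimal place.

11.5 m.u.

The two most frequent reciprocal classes, R j K and r J k, are the parental types, so the F1 was R j K / r J k.
The two rarest classes, R J K and r j k, are the double crossovers. Comparing them with the parentals, only the j allele has switched, so j is the middle locus and the order is k – j – r.
Crossovers in the j–r interval produce the single-crossover classes r j K and R J k (73 + 56 = 129) plus the double crossovers (9).
RF(j–r) = (129 + 9) / 1200 = 138/1200 = 0.1150 → 11.5 m.u.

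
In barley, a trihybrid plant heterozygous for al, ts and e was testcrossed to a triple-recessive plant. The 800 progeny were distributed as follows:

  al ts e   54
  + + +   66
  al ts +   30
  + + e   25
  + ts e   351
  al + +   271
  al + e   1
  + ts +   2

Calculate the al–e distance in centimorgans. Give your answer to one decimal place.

15.4 centimorgans

The two most frequent reciprocal classes, al + + and + ts e, are the parental types, so the F1 was al + + / + ts e.
The two rarest classes, al + e and + ts +, are the double crossovers. Comparing them with the parentals, only the e allele has switched, so e is the middle locus and the order is ts – e – al.
Crossovers in the e–al interval produce the single-crossover classes + + + and al ts e (66 + 54 = 120) plus the double crossovers (3).
RF(e–al) = (120 + 3) / 800 = 123/800 = 0.1537 → 15.4 centimorgans.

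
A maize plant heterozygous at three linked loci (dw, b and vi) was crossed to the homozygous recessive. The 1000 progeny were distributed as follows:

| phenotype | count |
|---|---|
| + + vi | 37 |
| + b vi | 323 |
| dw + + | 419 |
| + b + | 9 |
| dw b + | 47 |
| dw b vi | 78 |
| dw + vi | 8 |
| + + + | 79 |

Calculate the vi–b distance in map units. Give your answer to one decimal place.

10.1 map units

The two most frequent reciprocal classes, dw + + and + b vi, are the parental types, so the F1 was dw + + / + b vi.
The two rarest classes, dw + vi and + b +, are the double crossovers. Comparing them with the parentals, only the vi allele has switched, so vi is the middle locus and the order is dw – vi – b.
Crossovers in the vi–b interval produce the single-crossover classes dw b + and + + vi (47 + 37 = 84) plus the double crossovers (17).
RF(vi–b) = (84 + 17) / 1000 = 101/1000 = 0.1010 → 10.1 map units.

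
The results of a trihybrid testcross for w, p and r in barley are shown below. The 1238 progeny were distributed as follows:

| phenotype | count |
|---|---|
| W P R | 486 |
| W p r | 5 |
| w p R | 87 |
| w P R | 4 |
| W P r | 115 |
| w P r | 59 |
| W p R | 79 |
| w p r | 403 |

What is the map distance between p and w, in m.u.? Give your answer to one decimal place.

11.9 m.u.

The two most frequent reciprocal classes, w p r and W P R, are the parental types, so the F1 was w p r / W P R.
The two rarest classes, W p r and w P R, are the double crossovers. Comparing them with the parentals, only the w allele has switched, so w is the middle locus and the order is r – w – p.
Crossovers in the w–p interval produce the single-crossover classes w P r and W p R (59 + 79 = 138) plus the double crossovers (9).
RF(w–p) = (138 + 9) / 1238 = 147/1238 = 0.1187 → 11.9 m.u.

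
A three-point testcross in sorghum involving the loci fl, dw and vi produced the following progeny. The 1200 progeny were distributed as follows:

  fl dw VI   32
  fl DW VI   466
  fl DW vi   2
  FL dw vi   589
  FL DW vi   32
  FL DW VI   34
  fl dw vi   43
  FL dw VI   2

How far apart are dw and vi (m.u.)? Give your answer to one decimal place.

5.7 m.u.

The two most frequent reciprocal classes, fl DW VI and FL dw vi, are the parental types, so the F1 was fl DW VI / FL dw vi.
The two rarest classes, fl DW vi and FL dw VI, are the double crossovers. Comparing them with the parentals, only the vi allele has switched, so vi is the middle locus and the order is fl – vi – dw.
Crossovers in the vi–dw interval produce the single-crossover classes fl dw VI and FL DW vi (32 + 32 = 64) plus the double crossovers (4).
RF(vi–dw) = (64 + 4) / 1200 = 68/1200 = 0.0567 → 5.7 m.u.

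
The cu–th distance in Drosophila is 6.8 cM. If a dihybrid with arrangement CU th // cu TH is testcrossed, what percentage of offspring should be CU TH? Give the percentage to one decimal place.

3.4%

A map distance of 6.8 cM corresponds to a recombination frequency of 0.068.
The F1 is CU th / cu TH, so CU TH is a recombinant gamete class with expected frequency r/2 = 0.068/2 = 0.0340.
That is 0.0340 = 3.4% of the progeny.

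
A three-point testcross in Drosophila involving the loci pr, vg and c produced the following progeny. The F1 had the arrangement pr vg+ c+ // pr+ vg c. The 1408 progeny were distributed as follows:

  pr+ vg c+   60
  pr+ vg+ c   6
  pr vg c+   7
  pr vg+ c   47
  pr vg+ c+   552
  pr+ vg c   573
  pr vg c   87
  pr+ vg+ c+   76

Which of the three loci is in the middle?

vg

The two rarest classes, pr vg c+ and pr+ vg+ c, are the double crossovers. Comparing them with the parentals, only the vg allele has switched, so vg is the middle locus and the order is c – vg – pr.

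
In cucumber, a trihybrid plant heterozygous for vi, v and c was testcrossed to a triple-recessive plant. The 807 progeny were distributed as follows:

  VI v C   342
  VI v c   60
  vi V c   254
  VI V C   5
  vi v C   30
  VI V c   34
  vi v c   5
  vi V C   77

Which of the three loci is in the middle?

The two most frequent reciprocal classes, vi V c and VI v C, are the parental types, so the F1 was vi V c / VI v C.
The two rarest classes, vi v c and VI V C, are the double crossovers. Comparing them with the parentals, only the v allele has switched, so v is the middle locus and the order is vi – v – c.

v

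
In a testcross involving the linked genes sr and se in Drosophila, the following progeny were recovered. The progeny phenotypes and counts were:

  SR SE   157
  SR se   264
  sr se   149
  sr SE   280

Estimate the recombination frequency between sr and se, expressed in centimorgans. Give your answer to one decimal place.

The two most frequent classes, SR se (264) and sr SE (280), are the parental types, so the F1 was SR se / sr SE.
The recombinant classes are SR SE and sr se: 157 + 149 = 306.
Recombination frequency = 306/850 = 0.3600 ≈ 36.0%, i.e. 36.0 centimorgans.

36.0 centimorgans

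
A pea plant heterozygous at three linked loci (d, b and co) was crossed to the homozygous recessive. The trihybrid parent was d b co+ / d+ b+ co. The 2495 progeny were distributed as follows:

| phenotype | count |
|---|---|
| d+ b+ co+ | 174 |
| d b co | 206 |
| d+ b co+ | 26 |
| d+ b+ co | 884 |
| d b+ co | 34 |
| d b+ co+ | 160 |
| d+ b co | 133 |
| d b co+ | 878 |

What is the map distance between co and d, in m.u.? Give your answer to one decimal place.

17.6 m.u.

The two rarest classes, d+ b co+ and d b+ co, are the double crossovers. Comparing them with the parentals, only the d allele has switched, so d is the middle locus and the order is b – d – co.
Crossovers in the d–co interval produce the single-crossover classes d b co and d+ b+ co+ (206 + 174 = 380) plus the double crossovers (60).
RF(d–co) = (380 + 60) / 2495 = 440/2495 = 0.1764 → 17.6 m.u.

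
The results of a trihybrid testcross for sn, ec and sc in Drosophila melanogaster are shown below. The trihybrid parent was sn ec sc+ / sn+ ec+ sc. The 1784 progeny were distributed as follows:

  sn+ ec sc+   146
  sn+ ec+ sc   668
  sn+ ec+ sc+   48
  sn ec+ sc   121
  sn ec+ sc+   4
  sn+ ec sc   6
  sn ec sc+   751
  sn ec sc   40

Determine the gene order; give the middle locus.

ec

The two rarest classes, sn ec+ sc+ and sn+ ec sc, are the double crossovers. Comparing them with the parentals, only the ec allele has switched, so ec is the middle locus and the order is sc – ec – sn.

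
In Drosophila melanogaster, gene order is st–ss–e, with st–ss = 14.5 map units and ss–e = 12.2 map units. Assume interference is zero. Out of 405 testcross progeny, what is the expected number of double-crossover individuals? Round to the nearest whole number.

7

Map distances give recombination frequencies of 0.145 and 0.122 for the two intervals.
With no interference, expected double-crossover frequency = 0.145 × 0.122 = 0.01769.
Expected number = 0.01769 × 405 = 7.16 ≈ 7.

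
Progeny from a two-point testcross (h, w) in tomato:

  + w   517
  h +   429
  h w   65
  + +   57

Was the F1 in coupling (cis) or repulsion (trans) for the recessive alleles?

The two most frequent classes are + w (517) and h + (429); these are the parental (non-recombinant) types.
So the F1 carried + w on one chromosome and h + on the other — the recessive alleles are on opposite chromosomes (trans / repulsion).

trans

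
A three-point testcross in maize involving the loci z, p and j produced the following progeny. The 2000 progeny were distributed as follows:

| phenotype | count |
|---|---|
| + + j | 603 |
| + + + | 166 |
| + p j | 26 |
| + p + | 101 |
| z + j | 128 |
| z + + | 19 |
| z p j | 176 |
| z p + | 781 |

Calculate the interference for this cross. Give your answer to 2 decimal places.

0.15

The two most frequent reciprocal classes, + + j and z p +, are the parental types, so the F1 was + + j / z p +.
The two rarest classes, + p j and z + +, are the double crossovers. Comparing them with the parentals, only the p allele has switched, so p is the middle locus and the order is z – p – j.
z–p: (229 + 45)/2000 = 0.1370; p–j: (342 + 45)/2000 = 0.1935.
Expected DCO frequency = 0.1370 × 0.1935 ≈ 0.02651; observed = 45/2000 ≈ 0.02250.
Coefficient of coincidence = 0.02250/0.02651 ≈ 0.85; interference = 1 − 0.85 = 0.15.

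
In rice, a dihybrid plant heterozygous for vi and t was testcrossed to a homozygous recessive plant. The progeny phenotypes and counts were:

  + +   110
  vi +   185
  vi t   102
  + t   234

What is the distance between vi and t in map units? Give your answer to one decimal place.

33.6 map units

The two most frequent classes, + t (234) and vi + (185), are the parental types, so the F1 was + t / vi +.
The recombinant classes are + + and vi t: 110 + 102 = 212.
Recombination frequency = 212/631 = 0.3360 ≈ 33.6%, i.e. 33.6 map units.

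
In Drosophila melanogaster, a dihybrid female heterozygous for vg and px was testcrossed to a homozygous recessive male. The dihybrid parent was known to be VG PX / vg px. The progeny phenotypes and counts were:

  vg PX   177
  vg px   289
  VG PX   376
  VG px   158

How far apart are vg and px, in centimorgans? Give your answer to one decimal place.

The recombinant classes are VG px and vg PX: 158 + 177 = 335.
Recombination frequency = 335/1000 = 0.3350 ≈ 33.5%, i.e. 33.5 centimorgans.

33.5 centimorgans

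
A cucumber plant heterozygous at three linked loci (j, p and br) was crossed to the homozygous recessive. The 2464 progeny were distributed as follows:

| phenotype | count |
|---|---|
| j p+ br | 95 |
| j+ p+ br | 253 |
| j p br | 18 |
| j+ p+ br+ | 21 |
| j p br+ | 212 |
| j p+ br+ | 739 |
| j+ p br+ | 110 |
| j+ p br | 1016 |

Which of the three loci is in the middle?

j

The two most frequent reciprocal classes, j p+ br+ and j+ p br, are the parental types, so the F1 was j p+ br+ / j+ p br.
The two rarest classes, j+ p+ br+ and j p br, are the double crossovers. Comparing them with the parentals, only the j allele has switched, so j is the middle locus and the order is p – j – br.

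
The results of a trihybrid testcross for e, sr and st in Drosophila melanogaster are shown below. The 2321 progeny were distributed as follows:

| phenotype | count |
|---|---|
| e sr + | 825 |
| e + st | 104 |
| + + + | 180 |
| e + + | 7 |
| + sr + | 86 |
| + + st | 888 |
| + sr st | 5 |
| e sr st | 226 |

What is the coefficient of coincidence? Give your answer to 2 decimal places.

The two most frequent reciprocal classes, e sr + and + + st, are the parental types, so the F1 was e sr + / + + st.
The two rarest classes, e + + and + sr st, are the double crossovers. Comparing them with the parentals, only the sr allele has switched, so sr is the middle locus and the order is e – sr – st.
e–sr: (190 + 12)/2321 = 0.0870; sr–st: (406 + 12)/2321 = 0.1801.
Expected DCO frequency = 0.0870 × 0.1801 ≈ 0.01567; observed = 12/2321 ≈ 0.00517.
Coefficient of coincidence = 0.00517/0.01567 ≈ 0.33.

0.33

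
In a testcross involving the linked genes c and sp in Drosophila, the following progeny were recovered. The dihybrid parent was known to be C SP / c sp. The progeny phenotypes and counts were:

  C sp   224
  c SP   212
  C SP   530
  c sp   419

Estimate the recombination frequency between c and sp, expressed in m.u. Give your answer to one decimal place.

31.5 m.u.

The recombinant classes are C sp and c SP: 224 + 212 = 436.
Recombination frequency = 436/1385 = 0.3148 ≈ 31.5%, i.e. 31.5 m.u.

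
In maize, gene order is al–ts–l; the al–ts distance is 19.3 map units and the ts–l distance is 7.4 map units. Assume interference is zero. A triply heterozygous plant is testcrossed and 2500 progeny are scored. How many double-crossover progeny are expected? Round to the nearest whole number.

Map distances give recombination frequencies of 0.193 and 0.074 for the two intervals.
With no interference, expected double-crossover frequency = 0.193 × 0.074 = 0.01428.
Expected number = 0.01428 × 2500 = 35.71 ≈ 36.

36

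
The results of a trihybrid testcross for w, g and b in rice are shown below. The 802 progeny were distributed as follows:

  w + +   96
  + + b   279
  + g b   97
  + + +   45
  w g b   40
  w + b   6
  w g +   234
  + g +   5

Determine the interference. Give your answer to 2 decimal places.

0.55

The two most frequent reciprocal classes, + + b and w g +, are the parental types, so the F1 was + + b / w g +.
The two rarest classes, w + b and + g +, are the double crossovers. Comparing them with the parentals, only the w allele has switched, so w is the middle locus and the order is b – w – g.
b–w: (85 + 11)/802 = 0.1197; w–g: (193 + 11)/802 = 0.2544.
Expected DCO frequency = 0.1197 × 0.2544 ≈ 0.03045; observed = 11/802 ≈ 0.01372.
Coefficient of coincidence = 0.01372/0.03045 ≈ 0.45; interference = 1 − 0.45 = 0.55.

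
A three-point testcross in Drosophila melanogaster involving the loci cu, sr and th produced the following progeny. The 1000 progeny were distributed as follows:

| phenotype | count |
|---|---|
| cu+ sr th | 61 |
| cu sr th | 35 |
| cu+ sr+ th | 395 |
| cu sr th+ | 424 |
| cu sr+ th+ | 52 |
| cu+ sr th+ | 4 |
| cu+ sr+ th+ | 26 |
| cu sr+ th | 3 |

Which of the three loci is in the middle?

The two most frequent reciprocal classes, cu+ sr+ th and cu sr th+, are the parental types, so the F1 was cu+ sr+ th / cu sr th+.
The two rarest classes, cu sr+ th and cu+ sr th+, are the double crossovers. Comparing them with the parentals, only the cu allele has switched, so cu is the middle locus and the order is th – cu – sr.

cu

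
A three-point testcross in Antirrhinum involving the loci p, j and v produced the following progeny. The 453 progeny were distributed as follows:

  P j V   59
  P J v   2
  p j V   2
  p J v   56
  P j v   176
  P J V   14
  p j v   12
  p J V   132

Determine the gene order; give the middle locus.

j

The two most frequent reciprocal classes, P j v and p J V, are the parental types, so the F1 was P j v / p J V.
The two rarest classes, P J v and p j V, are the double crossovers. Comparing them with the parentals, only the j allele has switched, so j is the middle locus and the order is p – j – v.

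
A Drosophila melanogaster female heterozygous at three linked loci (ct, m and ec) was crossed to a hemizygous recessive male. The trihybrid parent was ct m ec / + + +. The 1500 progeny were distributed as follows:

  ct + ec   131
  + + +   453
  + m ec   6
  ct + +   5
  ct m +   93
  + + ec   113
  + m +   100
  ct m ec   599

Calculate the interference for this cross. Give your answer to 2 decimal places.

The two rarest classes, + m ec and ct + +, are the double crossovers. Comparing them with the parentals, only the ct allele has switched, so ct is the middle locus and the order is m – ct – ec.
m–ct: (231 + 11)/1500 = 0.1613; ct–ec: (206 + 11)/1500 = 0.1447.
Expected DCO frequency = 0.1613 × 0.1447 ≈ 0.02334; observed = 11/1500 ≈ 0.00733.
Coefficient of coincidence = 0.00733/0.02334 ≈ 0.31; interference = 1 − 0.31 = 0.69.

0.69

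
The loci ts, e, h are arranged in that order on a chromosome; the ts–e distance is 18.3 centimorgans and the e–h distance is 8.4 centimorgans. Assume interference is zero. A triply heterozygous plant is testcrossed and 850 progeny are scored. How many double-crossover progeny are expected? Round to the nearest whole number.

Map distances give recombination frequencies of 0.183 and 0.084 for the two intervals.
With no interference, expected double-crossover frequency = 0.183 × 0.084 = 0.01537.
Expected number = 0.01537 × 850 = 13.07 ≈ 13.

13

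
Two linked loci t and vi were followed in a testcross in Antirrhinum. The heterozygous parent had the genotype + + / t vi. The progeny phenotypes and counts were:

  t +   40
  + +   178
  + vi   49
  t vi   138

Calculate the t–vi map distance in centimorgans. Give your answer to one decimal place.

The recombinant classes are + vi and t +: 49 + 40 = 89.
Recombination frequency = 89/405 = 0.2198 ≈ 22.0%, i.e. 22.0 centimorgans.

22.0 centimorgans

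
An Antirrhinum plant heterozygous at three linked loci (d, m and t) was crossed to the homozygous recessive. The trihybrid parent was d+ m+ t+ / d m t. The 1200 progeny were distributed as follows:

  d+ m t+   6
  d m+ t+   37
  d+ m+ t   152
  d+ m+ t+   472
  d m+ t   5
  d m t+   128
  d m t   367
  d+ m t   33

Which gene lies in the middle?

The two rarest classes, d+ m t+ and d m+ t, are the double crossovers. Comparing them with the parentals, only the m allele has switched, so m is the middle locus and the order is d – m – t.

m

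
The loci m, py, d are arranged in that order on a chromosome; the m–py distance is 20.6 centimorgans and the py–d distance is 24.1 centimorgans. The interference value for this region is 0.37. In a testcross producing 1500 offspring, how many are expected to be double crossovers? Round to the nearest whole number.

Map distances give recombination frequencies of 0.206 and 0.241 for the two intervals.
With interference 0.37 (so coincidence = 0.63), expected double-crossover frequency = 0.206 × 0.241 × 0.63 = 0.03128.
Expected number = 0.03128 × 1500 = 46.92 ≈ 47.

47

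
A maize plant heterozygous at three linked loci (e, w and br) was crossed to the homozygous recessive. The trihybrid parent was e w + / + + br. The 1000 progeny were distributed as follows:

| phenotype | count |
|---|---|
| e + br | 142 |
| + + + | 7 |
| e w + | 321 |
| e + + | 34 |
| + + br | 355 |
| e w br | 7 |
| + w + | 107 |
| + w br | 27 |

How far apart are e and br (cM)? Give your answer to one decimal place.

26.3 cM

The two rarest classes, e w br and + + +, are the double crossovers. Comparing them with the parentals, only the br allele has switched, so br is the middle locus and the order is w – br – e.
Crossovers in the br–e interval produce the single-crossover classes + w + and e + br (107 + 142 = 249) plus the double crossovers (14).
RF(br–e) = (249 + 14) / 1000 = 263/1000 = 0.2630 → 26.3 cM.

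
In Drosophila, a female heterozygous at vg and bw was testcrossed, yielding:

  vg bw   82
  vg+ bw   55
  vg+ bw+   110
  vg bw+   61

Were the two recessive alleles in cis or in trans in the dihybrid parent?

The two most frequent classes are vg+ bw+ (110) and vg bw (82); these are the parental (non-recombinant) types.
So the F1 carried vg+ bw+ on one chromosome and vg bw on the other — the recessive alleles are on the same chromosome (cis / coupling).

cis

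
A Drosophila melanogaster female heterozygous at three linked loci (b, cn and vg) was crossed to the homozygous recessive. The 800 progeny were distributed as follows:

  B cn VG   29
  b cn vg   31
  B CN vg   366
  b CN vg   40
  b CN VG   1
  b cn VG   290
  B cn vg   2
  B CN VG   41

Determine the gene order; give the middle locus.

The two most frequent reciprocal classes, B CN vg and b cn VG, are the parental types, so the F1 was B CN vg / b cn VG.
The two rarest classes, B cn vg and b CN VG, are the double crossovers. Comparing them with the parentals, only the cn allele has switched, so cn is the middle locus and the order is b – cn – vg.

cn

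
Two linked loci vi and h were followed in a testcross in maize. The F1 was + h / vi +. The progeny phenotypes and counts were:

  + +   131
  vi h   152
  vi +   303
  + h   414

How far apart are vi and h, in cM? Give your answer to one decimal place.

28.3 cM

The recombinant classes are + + and vi h: 131 + 152 = 283.
Recombination frequency = 283/1000 = 0.2830 ≈ 28.3%, i.e. 28.3 cM.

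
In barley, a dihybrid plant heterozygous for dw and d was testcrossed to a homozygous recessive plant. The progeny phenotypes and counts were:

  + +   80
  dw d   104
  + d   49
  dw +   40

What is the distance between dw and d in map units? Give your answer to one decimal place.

32.6 map units

The two most frequent classes, + + (80) and dw d (104), are the parental types, so the F1 was + + / dw d.
The recombinant classes are + d and dw +: 49 + 40 = 89.
Recombination frequency = 89/273 = 0.3260 ≈ 32.6%, i.e. 32.6 map units.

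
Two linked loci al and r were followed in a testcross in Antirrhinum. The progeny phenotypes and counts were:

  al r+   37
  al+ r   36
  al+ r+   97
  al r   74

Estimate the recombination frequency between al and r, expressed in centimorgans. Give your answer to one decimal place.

The two most frequent classes, al+ r+ (97) and al r (74), are the parental types, so the F1 was al+ r+ / al r.
The recombinant classes are al+ r and al r+: 36 + 37 = 73.
Recombination frequency = 73/244 = 0.2992 ≈ 29.9%, i.e. 29.9 centimorgans.

29.9 centimorgans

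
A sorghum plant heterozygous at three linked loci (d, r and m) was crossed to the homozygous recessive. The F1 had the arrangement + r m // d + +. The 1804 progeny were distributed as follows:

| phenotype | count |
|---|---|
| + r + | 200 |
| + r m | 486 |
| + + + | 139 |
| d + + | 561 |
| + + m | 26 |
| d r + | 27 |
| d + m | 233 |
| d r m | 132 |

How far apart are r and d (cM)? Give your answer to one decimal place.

The two rarest classes, + + m and d r +, are the double crossovers. Comparing them with the parentals, only the r allele has switched, so r is the middle locus and the order is m – r – d.
Crossovers in the r–d interval produce the single-crossover classes d r m and + + + (132 + 139 = 271) plus the double crossovers (53).
RF(r–d) = (271 + 53) / 1804 = 324/1804 = 0.1796 → 18.0 cM.

18.0 cM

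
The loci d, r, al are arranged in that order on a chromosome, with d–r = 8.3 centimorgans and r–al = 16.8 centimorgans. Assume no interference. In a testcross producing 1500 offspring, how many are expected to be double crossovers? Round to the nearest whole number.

Map distances give recombination frequencies of 0.083 and 0.168 for the two intervals.
With no interference, expected double-crossover frequency = 0.083 × 0.168 = 0.01394.
Expected number = 0.01394 × 1500 = 20.92 ≈ 21.

21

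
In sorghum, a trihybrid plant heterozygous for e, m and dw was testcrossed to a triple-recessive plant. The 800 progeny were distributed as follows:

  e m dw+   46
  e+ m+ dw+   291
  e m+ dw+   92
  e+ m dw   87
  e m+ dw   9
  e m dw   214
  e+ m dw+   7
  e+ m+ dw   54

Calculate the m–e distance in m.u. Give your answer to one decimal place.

The two most frequent reciprocal classes, e+ m+ dw+ and e m dw, are the parental types, so the F1 was e+ m+ dw+ / e m dw.
The two rarest classes, e+ m dw+ and e m+ dw, are the double crossovers. Comparing them with the parentals, only the m allele has switched, so m is the middle locus and the order is e – m – dw.
Crossovers in the e–m interval produce the single-crossover classes e m+ dw+ and e+ m dw (92 + 87 = 179) plus the double crossovers (16).
RF(e–m) = (179 + 16) / 800 = 195/800 = 0.2437 → 24.4 m.u.

24.4 m.u.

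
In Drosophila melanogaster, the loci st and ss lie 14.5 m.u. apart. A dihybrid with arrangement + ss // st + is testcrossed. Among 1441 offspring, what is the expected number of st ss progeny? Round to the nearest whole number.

A map distance of 14.5 m.u. corresponds to a recombination frequency of 0.145.
The F1 is + ss / st +, so st ss is a recombinant gamete class with expected frequency r/2 = 0.145/2 = 0.0725.
Expected number = 0.0725 × 1441 = 104.47 ≈ 104.

104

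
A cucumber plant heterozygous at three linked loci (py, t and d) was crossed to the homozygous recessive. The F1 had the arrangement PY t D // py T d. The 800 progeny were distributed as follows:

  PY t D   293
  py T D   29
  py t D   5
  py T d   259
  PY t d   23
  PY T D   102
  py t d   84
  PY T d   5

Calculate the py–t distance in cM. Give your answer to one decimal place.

24.5 cM

The two rarest classes, py t D and PY T d, are the double crossovers. Comparing them with the parentals, only the py allele has switched, so py is the middle locus and the order is d – py – t.
Crossovers in the py–t interval produce the single-crossover classes PY T D and py t d (102 + 84 = 186) plus the double crossovers (10).
RF(py–t) = (186 + 10) / 800 = 196/800 = 0.2450 → 24.5 cM.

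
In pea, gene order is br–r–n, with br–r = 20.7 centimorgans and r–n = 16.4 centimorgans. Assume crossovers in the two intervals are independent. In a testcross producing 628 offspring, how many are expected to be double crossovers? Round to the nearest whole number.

21

Map distances give recombination frequencies of 0.207 and 0.164 for the two intervals.
With no interference, expected double-crossover frequency = 0.207 × 0.164 = 0.03395.
Expected number = 0.03395 × 628 = 21.32 ≈ 21.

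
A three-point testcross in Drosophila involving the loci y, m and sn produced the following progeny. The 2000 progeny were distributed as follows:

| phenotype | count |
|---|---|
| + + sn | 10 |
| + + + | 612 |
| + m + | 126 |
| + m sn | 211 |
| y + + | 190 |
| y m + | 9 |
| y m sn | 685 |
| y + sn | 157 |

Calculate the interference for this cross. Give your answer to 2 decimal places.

0.70

The two most frequent reciprocal classes, y m sn and + + +, are the parental types, so the F1 was y m sn / + + +.
The two rarest classes, y m + and + + sn, are the double crossovers. Comparing them with the parentals, only the sn allele has switched, so sn is the middle locus and the order is y – sn – m.
y–sn: (401 + 19)/2000 = 0.2100; sn–m: (283 + 19)/2000 = 0.1510.
Expected DCO frequency = 0.2100 × 0.1510 ≈ 0.03171; observed = 19/2000 ≈ 0.00950.
Coefficient of coincidence = 0.00950/0.03171 ≈ 0.30; interference = 1 − 0.30 = 0.70.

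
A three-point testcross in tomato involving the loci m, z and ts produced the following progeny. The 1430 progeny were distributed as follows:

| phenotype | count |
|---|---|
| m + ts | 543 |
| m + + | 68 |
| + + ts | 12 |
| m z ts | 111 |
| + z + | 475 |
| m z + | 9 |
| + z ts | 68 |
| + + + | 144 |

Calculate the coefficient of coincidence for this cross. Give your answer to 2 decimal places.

0.69

The two most frequent reciprocal classes, + z + and m + ts, are the parental types, so the F1 was + z + / m + ts.
The two rarest classes, m z + and + + ts, are the double crossovers. Comparing them with the parentals, only the m allele has switched, so m is the middle locus and the order is ts – m – z.
ts–m: (136 + 21)/1430 = 0.1098; m–z: (255 + 21)/1430 = 0.1930.
Expected DCO frequency = 0.1098 × 0.1930 ≈ 0.02119; observed = 21/1430 ≈ 0.01469.
Coefficient of coincidence = 0.01469/0.02119 ≈ 0.69.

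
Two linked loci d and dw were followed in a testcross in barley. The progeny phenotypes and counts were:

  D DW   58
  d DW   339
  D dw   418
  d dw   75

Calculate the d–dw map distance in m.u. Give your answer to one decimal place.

The two most frequent classes, D dw (418) and d DW (339), are the parental types, so the F1 was D dw / d DW.
The recombinant classes are D DW and d dw: 58 + 75 = 133.
Recombination frequency = 133/890 = 0.1494 ≈ 14.9%, i.e. 14.9 m.u.

14.9 m.u.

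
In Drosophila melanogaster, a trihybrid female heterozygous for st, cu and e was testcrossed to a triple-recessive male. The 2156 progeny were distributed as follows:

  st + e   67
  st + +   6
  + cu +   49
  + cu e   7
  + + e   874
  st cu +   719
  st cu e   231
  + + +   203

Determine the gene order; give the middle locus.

The two most frequent reciprocal classes, + + e and st cu +, are the parental types, so the F1 was + + e / st cu +.
The two rarest classes, + cu e and st + +, are the double crossovers. Comparing them with the parentals, only the cu allele has switched, so cu is the middle locus and the order is st – cu – e.

cu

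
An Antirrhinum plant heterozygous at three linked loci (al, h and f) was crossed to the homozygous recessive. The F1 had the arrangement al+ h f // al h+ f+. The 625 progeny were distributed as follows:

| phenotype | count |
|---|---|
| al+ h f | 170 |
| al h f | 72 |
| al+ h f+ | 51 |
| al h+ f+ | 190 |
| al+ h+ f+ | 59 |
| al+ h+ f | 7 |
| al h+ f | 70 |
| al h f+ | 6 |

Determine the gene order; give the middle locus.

h

The two rarest classes, al+ h+ f and al h f+, are the double crossovers. Comparing them with the parentals, only the h allele has switched, so h is the middle locus and the order is al – h – f.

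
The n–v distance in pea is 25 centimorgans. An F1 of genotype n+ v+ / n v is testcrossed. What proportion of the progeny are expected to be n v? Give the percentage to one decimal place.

37.5%

A map distance of 25 centimorgans corresponds to a recombination frequency of 0.250.
The F1 is n+ v+ / n v, so n v is a parental gamete class with expected frequency (1 − r)/2 = 0.750/2 = 0.3750.
That is 0.3750 = 37.5% of the progeny.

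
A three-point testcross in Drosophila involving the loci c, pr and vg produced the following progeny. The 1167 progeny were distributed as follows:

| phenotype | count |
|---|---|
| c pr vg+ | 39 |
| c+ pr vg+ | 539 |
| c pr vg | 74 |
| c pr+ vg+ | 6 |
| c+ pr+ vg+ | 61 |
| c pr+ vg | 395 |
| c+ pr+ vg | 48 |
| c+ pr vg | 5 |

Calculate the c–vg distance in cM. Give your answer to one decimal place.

8.4 cM

The two most frequent reciprocal classes, c+ pr vg+ and c pr+ vg, are the parental types, so the F1 was c+ pr vg+ / c pr+ vg.
The two rarest classes, c+ pr vg and c pr+ vg+, are the double crossovers. Comparing them with the parentals, only the vg allele has switched, so vg is the middle locus and the order is pr – vg – c.
Crossovers in the vg–c interval produce the single-crossover classes c pr vg+ and c+ pr+ vg (39 + 48 = 87) plus the double crossovers (11).
RF(vg–c) = (87 + 11) / 1167 = 98/1167 = 0.0840 → 8.4 cM.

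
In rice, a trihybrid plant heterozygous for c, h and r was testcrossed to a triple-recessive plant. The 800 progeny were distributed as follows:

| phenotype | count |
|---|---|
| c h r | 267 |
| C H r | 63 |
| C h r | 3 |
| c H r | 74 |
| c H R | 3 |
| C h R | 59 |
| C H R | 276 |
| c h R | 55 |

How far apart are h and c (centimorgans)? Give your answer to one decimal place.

17.4 centimorgans

The two most frequent reciprocal classes, C H R and c h r, are the parental types, so the F1 was C H R / c h r.
The two rarest classes, c H R and C h r, are the double crossovers. Comparing them with the parentals, only the c allele has switched, so c is the middle locus and the order is h – c – r.
Crossovers in the h–c interval produce the single-crossover classes C h R and c H r (59 + 74 = 133) plus the double crossovers (6).
RF(h–c) = (133 + 6) / 800 = 139/800 = 0.1737 → 17.4 centimorgans.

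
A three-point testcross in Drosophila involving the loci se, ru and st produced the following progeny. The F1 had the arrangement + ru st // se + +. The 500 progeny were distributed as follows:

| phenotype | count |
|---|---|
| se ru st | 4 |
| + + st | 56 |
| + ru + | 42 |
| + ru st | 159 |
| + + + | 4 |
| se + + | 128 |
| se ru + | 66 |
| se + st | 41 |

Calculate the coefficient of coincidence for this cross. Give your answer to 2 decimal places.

The two rarest classes, se ru st and + + +, are the double crossovers. Comparing them with the parentals, only the se allele has switched, so se is the middle locus and the order is st – se – ru.
st–se: (83 + 8)/500 = 0.1820; se–ru: (122 + 8)/500 = 0.2600.
Expected DCO frequency = 0.1820 × 0.2600 ≈ 0.04732; observed = 8/500 ≈ 0.01600.
Coefficient of coincidence = 0.01600/0.04732 ≈ 0.34.

0.34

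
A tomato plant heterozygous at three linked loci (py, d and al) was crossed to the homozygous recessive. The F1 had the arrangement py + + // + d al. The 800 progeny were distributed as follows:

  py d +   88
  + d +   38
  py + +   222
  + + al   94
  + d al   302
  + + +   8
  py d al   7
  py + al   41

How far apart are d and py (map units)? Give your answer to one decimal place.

24.6 map units

The two rarest classes, + + + and py d al, are the double crossovers. Comparing them with the parentals, only the py allele has switched, so py is the middle locus and the order is al – py – d.
Crossovers in the py–d interval produce the single-crossover classes py d + and + + al (88 + 94 = 182) plus the double crossovers (15).
RF(py–d) = (182 + 15) / 800 = 197/800 = 0.2462 → 24.6 map units.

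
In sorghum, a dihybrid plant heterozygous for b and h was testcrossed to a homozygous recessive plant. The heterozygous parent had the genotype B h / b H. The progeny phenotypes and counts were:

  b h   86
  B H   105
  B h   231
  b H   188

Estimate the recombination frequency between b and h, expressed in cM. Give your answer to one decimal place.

31.3 cM

The recombinant classes are B H and b h: 105 + 86 = 191.
Recombination frequency = 191/610 = 0.3131 ≈ 31.3%, i.e. 31.3 cM.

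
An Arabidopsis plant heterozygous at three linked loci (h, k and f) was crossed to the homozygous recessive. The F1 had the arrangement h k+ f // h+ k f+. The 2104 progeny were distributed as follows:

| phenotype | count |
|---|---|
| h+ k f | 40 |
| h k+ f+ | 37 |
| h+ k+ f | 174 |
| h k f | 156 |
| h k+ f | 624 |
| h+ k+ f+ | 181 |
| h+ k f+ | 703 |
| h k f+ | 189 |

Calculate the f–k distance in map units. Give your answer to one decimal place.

The two rarest classes, h k+ f+ and h+ k f, are the double crossovers. Comparing them with the parentals, only the f allele has switched, so f is the middle locus and the order is h – f – k.
Crossovers in the f–k interval produce the single-crossover classes h k f and h+ k+ f+ (156 + 181 = 337) plus the double crossovers (77).
RF(f–k) = (337 + 77) / 2104 = 414/2104 = 0.1968 → 19.7 map units.

19.7 map units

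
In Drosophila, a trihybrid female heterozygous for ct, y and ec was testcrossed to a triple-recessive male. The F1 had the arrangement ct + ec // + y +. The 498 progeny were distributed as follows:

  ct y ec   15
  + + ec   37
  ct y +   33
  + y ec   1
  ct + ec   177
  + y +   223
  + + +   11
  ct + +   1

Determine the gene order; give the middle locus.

The two rarest classes, ct + + and + y ec, are the double crossovers. Comparing them with the parentals, only the ec allele has switched, so ec is the middle locus and the order is y – ec – ct.

ec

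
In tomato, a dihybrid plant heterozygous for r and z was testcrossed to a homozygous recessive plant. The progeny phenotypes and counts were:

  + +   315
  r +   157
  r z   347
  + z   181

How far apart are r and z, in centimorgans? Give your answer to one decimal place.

The two most frequent classes, + + (315) and r z (347), are the parental types, so the F1 was + + / r z.
The recombinant classes are + z and r +: 181 + 157 = 338.
Recombination frequency = 338/1000 = 0.3380 ≈ 33.8%, i.e. 33.8 centimorgans.

33.8 centimorgans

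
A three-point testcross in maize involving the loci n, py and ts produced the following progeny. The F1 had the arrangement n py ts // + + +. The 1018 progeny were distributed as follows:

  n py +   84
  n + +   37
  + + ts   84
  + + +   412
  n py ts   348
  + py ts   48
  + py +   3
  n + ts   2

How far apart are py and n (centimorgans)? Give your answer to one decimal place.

8.8 centimorgans

The two rarest classes, n + ts and + py +, are the double crossovers. Comparing them with the parentals, only the py allele has switched, so py is the middle locus and the order is n – py – ts.
Crossovers in the n–py interval produce the single-crossover classes + py ts and n + + (48 + 37 = 85) plus the double crossovers (5).
RF(n–py) = (85 + 5) / 1018 = 90/1018 = 0.0884 → 8.8 centimorgans.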